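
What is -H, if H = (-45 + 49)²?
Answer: -16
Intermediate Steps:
H = 16 (H = 4² = 16)
-H = -1*16 = -16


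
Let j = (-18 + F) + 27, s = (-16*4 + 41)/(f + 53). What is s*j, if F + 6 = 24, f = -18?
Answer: -621/35 ≈ -17.743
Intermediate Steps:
F = 18 (F = -6 + 24 = 18)
s = -23/35 (s = (-16*4 + 41)/(-18 + 53) = (-64 + 41)/35 = -23*1/35 = -23/35 ≈ -0.65714)
j = 27 (j = (-18 + 18) + 27 = 0 + 27 = 27)
s*j = -23/35*27 = -621/35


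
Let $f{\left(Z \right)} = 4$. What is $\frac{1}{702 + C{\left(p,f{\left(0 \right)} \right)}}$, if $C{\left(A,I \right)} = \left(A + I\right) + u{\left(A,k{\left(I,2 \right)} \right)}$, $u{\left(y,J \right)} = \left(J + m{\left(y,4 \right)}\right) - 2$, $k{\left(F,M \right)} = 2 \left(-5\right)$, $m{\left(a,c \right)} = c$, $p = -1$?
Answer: $\frac{1}{697} \approx 0.0014347$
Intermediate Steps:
$k{\left(F,M \right)} = -10$
$u{\left(y,J \right)} = 2 + J$ ($u{\left(y,J \right)} = \left(J + 4\right) - 2 = \left(4 + J\right) - 2 = 2 + J$)
$C{\left(A,I \right)} = -8 + A + I$ ($C{\left(A,I \right)} = \left(A + I\right) + \left(2 - 10\right) = \left(A + I\right) - 8 = -8 + A + I$)
$\frac{1}{702 + C{\left(p,f{\left(0 \right)} \right)}} = \frac{1}{702 - 5} = \frac{1}{697}$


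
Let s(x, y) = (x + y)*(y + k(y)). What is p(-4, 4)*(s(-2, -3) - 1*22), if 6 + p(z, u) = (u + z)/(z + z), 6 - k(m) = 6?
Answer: 42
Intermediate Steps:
k(m) = 0 (k(m) = 6 - 1*6 = 6 - 6 = 0)
p(z, u) = -6 + (u + z)/(2*z) (p(z, u) = -6 + (u + z)/(z + z) = -6 + (u + z)/((2*z)) = -6 + (u + z)*(1/(2*z)) = -6 + (u + z)/(2*z))
s(x, y) = y*(x + y) (s(x, y) = (x + y)*(y + 0) = (x + y)*y = y*(x + y))
p(-4, 4)*(s(-2, -3) - 1*22) = ((1/2)*(4 - 11*(-4))/(-4))*(-3*(-2 - 3) - 1*22) = ((1/2)*(-1/4)*(4 + 44))*(-3*(-5) - 22) = ((1/2)*(-1/4)*48)*(15 - 22) = -6*(-7) = 42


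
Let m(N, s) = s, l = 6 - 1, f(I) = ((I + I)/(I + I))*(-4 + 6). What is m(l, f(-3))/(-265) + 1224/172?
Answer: 81004/11395 ≈ 7.1087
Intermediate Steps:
f(I) = 2 (f(I) = ((2*I)/((2*I)))*2 = ((2*I)*(1/(2*I)))*2 = 1*2 = 2)
l = 5
m(l, f(-3))/(-265) + 1224/172 = 2/(-265) + 1224/172 = 2*(-1/265) + 1224*(1/172) = -2/265 + 306/43 = 81004/11395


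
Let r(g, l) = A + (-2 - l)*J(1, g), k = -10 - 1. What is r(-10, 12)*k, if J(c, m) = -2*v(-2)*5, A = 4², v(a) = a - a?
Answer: -176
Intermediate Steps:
k = -11
v(a) = 0
A = 16
J(c, m) = 0 (J(c, m) = -2*0*5 = 0*5 = 0)
r(g, l) = 16 (r(g, l) = 16 + (-2 - l)*0 = 16 + 0 = 16)
r(-10, 12)*k = 16*(-11) = -176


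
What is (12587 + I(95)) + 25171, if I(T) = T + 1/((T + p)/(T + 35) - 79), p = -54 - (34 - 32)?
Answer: 29790301/787 ≈ 37853.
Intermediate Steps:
p = -56 (p = -54 - 1*2 = -54 - 2 = -56)
I(T) = T + 1/(-79 + (-56 + T)/(35 + T)) (I(T) = T + 1/((T - 56)/(T + 35) - 79) = T + 1/((-56 + T)/(35 + T) - 79) = T + 1/(-79 + (-56 + T)/(35 + T)))
(12587 + I(95)) + 25171 = (12587 + (-35 + 78*95² + 2820*95)/(13*(217 + 6*95))) + 25171 = (12587 + (-35 + 78*9025 + 267900)/(13*(217 + 570))) + 25171 = (12587 + (1/13)*(-35 + 703950 + 267900)/787) + 25171 = (12587 + (1/13)*(1/787)*971815) + 25171 = (12587 + 74755/787) + 25171 = 9980724/787 + 25171 = 29790301/787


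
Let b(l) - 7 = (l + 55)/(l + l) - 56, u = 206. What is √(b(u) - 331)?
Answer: I*√16098797/206 ≈ 19.477*I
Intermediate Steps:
b(l) = -49 + (55 + l)/(2*l) (b(l) = 7 + ((l + 55)/(l + l) - 56) = 7 + ((55 + l)/((2*l)) - 56) = 7 + ((55 + l)*(1/(2*l)) - 56) = 7 + ((55 + l)/(2*l) - 56) = 7 + (-56 + (55 + l)/(2*l)) = -49 + (55 + l)/(2*l))
√(b(u) - 331) = √((½)*(55 - 97*206)/206 - 331) = √((½)*(1/206)*(55 - 19982) - 331) = √((½)*(1/206)*(-19927) - 331) = √(-19927/412 - 331) = √(-156299/412) = I*√16098797/206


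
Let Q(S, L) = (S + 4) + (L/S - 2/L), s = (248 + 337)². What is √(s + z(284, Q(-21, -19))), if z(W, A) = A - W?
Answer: √54434803521/399 ≈ 584.74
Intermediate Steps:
s = 342225 (s = 585² = 342225)
Q(S, L) = 4 + S - 2/L + L/S (Q(S, L) = (4 + S) + (-2/L + L/S) = 4 + S - 2/L + L/S)
√(s + z(284, Q(-21, -19))) = √(342225 + ((4 - 21 - 2/(-19) - 19/(-21)) - 1*284)) = √(342225 + ((4 - 21 - 2*(-1/19) - 19*(-1/21)) - 284)) = √(342225 + ((4 - 21 + 2/19 + 19/21) - 284)) = √(342225 + (-6380/399 - 284)) = √(342225 - 119696/399) = √(136428079/399) = √54434803521/399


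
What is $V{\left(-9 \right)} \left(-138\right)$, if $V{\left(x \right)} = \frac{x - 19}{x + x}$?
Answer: $- \frac{644}{3} \approx -214.67$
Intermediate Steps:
$V{\left(x \right)} = \frac{-19 + x}{2 x}$
$V{\left(-9 \right)} \left(-138\right) = \frac{-19 - 9}{2 \left(-9\right)} \left(-138\right) = \frac{1}{2} \left(- \frac{1}{9}\right) \left(-28\right) \left(-138\right) = \frac{14}{9} \left(-138\right) = - \frac{644}{3}$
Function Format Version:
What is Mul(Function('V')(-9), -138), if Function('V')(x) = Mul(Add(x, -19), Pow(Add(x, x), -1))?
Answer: Rational(-644, 3) ≈ -214.67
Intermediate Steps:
Function('V')(x) = Mul(Rational(1, 2), Pow(x, -1), Add(-19, x)) (Function('V')(x) = Mul(Add(-19, x), Pow(Mul(2, x), -1)) = Mul(Add(-19, x), Mul(Rational(1, 2), Pow(x, -1))) = Mul(Rational(1, 2), Pow(x, -1), Add(-19, x)))
Mul(Function('V')(-9), -138) = Mul(Mul(Rational(1, 2), Pow(-9, -1), Add(-19, -9)), -138) = Mul(Mul(Rational(1, 2), Rational(-1, 9), -28), -138) = Mul(Rational(14, 9), -138) = Rational(-644, 3)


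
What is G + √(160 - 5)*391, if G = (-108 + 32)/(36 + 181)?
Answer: -76/217 + 391*√155 ≈ 4867.6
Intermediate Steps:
G = -76/217 ≈ -0.35023
G + √(160 - 5)*391 = -76/217 + √(160 - 5)*391 = -76/217 + √155*391 = -76/217 + 391*√155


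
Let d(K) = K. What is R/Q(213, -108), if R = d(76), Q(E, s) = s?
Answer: -19/27 ≈ -0.70370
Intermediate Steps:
R = 76
R/Q(213, -108) = 76/(-108) = 76*(-1/108) = -19/27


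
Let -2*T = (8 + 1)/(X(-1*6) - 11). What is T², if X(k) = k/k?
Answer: 81/400 ≈ 0.20250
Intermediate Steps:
X(k) = 1
T = 9/20 (T = -(8 + 1)/(2*(1 - 11)) = -9/(2*(-10)) = -9*(-1)/(2*10) = -½*(-9/10) = 9/20 ≈ 0.45000)
T² = (9/20)² = 81/400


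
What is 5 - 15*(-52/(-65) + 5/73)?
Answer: -586/73 ≈ -8.0274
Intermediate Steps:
5 - 15*(-52/(-65) + 5/73) = 5 - 15*(-52*(-1/65) + 5*(1/73)) = 5 - 15*(⅘ + 5/73) = 5 - 15*317/365 = 5 - 951/73 = -586/73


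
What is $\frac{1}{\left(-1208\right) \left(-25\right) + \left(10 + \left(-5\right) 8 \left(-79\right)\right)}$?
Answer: $\frac{1}{33370} \approx 2.9967 \cdot 10^{-5}$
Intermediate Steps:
$\frac{1}{\left(-1208\right) \left(-25\right) + \left(10 + \left(-5\right) 8 \left(-79\right)\right)} = \frac{1}{30200 + \left(10 - -3160\right)} = \frac{1}{30200 + \left(10 + 3160\right)} = \frac{1}{30200 + 3170} = \frac{1}{33370}$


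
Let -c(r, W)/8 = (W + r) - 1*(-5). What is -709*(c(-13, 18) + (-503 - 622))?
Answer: 854345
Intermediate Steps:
c(r, W) = -40 - 8*W - 8*r (c(r, W) = -8*((W + r) - 1*(-5)) = -8*((W + r) + 5) = -8*(5 + W + r) = -40 - 8*W - 8*r)
-709*(c(-13, 18) + (-503 - 622)) = -709*((-40 - 8*18 - 8*(-13)) + (-503 - 622)) = -709*((-40 - 144 + 104) - 1125) = -709*(-80 - 1125) = -709*(-1205) = 854345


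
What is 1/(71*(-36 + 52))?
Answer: 1/1136 ≈ 0.00088028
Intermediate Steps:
1/(71*(-36 + 52)) = 1/(71*16) = 1/1136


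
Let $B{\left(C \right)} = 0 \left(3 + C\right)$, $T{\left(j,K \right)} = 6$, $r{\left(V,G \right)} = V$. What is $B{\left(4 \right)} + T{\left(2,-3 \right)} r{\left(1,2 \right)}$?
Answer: $6$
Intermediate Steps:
$B{\left(C \right)} = 0$
$B{\left(4 \right)} + T{\left(2,-3 \right)} r{\left(1,2 \right)} = 0 + 6 \cdot 1 = 0 + 6 = 6$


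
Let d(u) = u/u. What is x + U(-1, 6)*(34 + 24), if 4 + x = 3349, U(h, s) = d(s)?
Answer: 3403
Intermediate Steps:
d(u) = 1
U(h, s) = 1
x = 3345 (x = -4 + 3349 = 3345)
x + U(-1, 6)*(34 + 24) = 3345 + 1*(34 + 24) = 3345 + 1*58 = 3345 + 58 = 3403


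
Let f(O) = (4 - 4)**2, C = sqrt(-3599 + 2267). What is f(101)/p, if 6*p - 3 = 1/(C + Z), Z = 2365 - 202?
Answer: 0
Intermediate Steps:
Z = 2163
C = 6*I*sqrt(37) (C = sqrt(-1332) = 6*I*sqrt(37) ≈ 36.497*I)
p = 1/2 + 1/(6*(2163 + 6*I*sqrt(37))) (p = 1/2 + 1/(6*(6*I*sqrt(37) + 2163)) = 1/2 + 1/(6*(2163 + 6*I*sqrt(37))) ≈ 0.50008 - 1.2998e-6*I)
f(O) = 0 (f(O) = 0**2 = 0)
f(101)/p = 0/(2340311/4679901 - I*sqrt(37)/4679901) = 0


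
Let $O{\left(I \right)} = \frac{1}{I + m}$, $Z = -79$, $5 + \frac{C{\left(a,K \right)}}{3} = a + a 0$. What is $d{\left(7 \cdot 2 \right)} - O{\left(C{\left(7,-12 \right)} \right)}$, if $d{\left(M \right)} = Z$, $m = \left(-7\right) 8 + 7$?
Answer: $- \frac{3396}{43} \approx -78.977$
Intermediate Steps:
$C{\left(a,K \right)} = -15 + 3 a$ ($C{\left(a,K \right)} = -15 + 3 \left(a + a 0\right) = -15 + 3 \left(a + 0\right) = -15 + 3 a$)
$m = -49$ ($m = -56 + 7 = -49$)
$d{\left(M \right)} = -79$
$O{\left(I \right)} = \frac{1}{-49 + I}$ ($O{\left(I \right)} = \frac{1}{I - 49} = \frac{1}{-49 + I}$)
$d{\left(7 \cdot 2 \right)} - O{\left(C{\left(7,-12 \right)} \right)} = -79 - \frac{1}{-49 + \left(-15 + 3 \cdot 7\right)} = -79 - \frac{1}{-49 + \left(-15 + 21\right)} = -79 - \frac{1}{-49 + 6} = -79 - \frac{1}{-43} = -79 - - \frac{1}{43} = -79 + \frac{1}{43} = - \frac{3396}{43}$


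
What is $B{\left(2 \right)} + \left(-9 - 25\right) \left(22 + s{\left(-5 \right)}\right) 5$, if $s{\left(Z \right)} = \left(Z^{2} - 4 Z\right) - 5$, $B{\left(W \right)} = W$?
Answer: $-10538$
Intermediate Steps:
$s{\left(Z \right)} = -5 + Z^{2} - 4 Z$ ($s{\left(Z \right)} = \left(Z^{2} - 4 Z\right) - 5 = -5 + Z^{2} - 4 Z$)
$B{\left(2 \right)} + \left(-9 - 25\right) \left(22 + s{\left(-5 \right)}\right) 5 = 2 + \left(-9 - 25\right) \left(22 - \left(-15 - 25\right)\right) 5 = 2 + - 34 \left(22 + \left(-5 + 25 + 20\right)\right) 5 = 2 + - 34 \left(22 + 40\right) 5 = 2 + \left(-34\right) 62 \cdot 5 = 2 - 10540 = -10538$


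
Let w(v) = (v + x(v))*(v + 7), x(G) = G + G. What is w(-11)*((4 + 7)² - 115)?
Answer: 792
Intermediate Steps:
x(G) = 2*G
w(v) = 3*v*(7 + v) (w(v) = (v + 2*v)*(v + 7) = (3*v)*(7 + v) = 3*v*(7 + v))
w(-11)*((4 + 7)² - 115) = (3*(-11)*(7 - 11))*((4 + 7)² - 115) = (3*(-11)*(-4))*(11² - 115) = 132*(121 - 115) = 132*6 = 792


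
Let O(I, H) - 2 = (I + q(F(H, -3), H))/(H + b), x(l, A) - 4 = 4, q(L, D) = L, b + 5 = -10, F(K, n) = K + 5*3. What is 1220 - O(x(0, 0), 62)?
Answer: 57161/47 ≈ 1216.2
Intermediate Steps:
F(K, n) = 15 + K (F(K, n) = K + 15 = 15 + K)
b = -15 (b = -5 - 10 = -15)
x(l, A) = 8 (x(l, A) = 4 + 4 = 8)
O(I, H) = 2 + (15 + H + I)/(-15 + H) (O(I, H) = 2 + (I + (15 + H))/(H - 15) = 2 + (15 + H + I)/(-15 + H))
1220 - O(x(0, 0), 62) = 1220 - (-15 + 8 + 3*62)/(-15 + 62) = 1220 - (-15 + 8 + 186)/47 = 1220 - 179/47 = 57161/47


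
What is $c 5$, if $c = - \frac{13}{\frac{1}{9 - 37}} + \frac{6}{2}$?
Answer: $1835$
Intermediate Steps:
$c = 367$ ($c = - \frac{13}{\frac{1}{-28}} + 6 \cdot \frac{1}{2} = - \frac{13}{- \frac{1}{28}} + 3 = \left(-13\right) \left(-28\right) + 3 = 364 + 3 = 367$)
$c 5 = 367 \cdot 5 = 1835$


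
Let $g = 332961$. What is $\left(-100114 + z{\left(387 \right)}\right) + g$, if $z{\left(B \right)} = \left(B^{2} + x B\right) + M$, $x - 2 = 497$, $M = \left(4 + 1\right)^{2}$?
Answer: $575754$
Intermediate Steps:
$M = 25$ ($M = 5^{2} = 25$)
$x = 499$ ($x = 2 + 497 = 499$)
$z{\left(B \right)} = 25 + B^{2} + 499 B$ ($z{\left(B \right)} = \left(B^{2} + 499 B\right) + 25 = 25 + B^{2} + 499 B$)
$\left(-100114 + z{\left(387 \right)}\right) + g = \left(-100114 + \left(25 + 387^{2} + 499 \cdot 387\right)\right) + 332961 = \left(-100114 + \left(25 + 149769 + 193113\right)\right) + 332961 = \left(-100114 + 342907\right) + 332961 = 242793 + 332961 = 575754$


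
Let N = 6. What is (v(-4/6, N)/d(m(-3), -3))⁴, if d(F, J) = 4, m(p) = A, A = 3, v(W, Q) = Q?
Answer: 81/16 ≈ 5.0625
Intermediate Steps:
m(p) = 3
(v(-4/6, N)/d(m(-3), -3))⁴ = (6/4)⁴ = (6*(¼))⁴ = (3/2)⁴ = 81/16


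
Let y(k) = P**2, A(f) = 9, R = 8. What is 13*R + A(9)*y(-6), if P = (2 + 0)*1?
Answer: 140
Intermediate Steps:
P = 2 (P = 2*1 = 2)
y(k) = 4 (y(k) = 2**2 = 4)
13*R + A(9)*y(-6) = 13*8 + 9*4 = 104 + 36 = 140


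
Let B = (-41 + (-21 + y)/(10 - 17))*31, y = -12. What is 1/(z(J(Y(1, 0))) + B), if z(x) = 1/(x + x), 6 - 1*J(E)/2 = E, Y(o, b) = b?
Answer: -168/188969 ≈ -0.00088903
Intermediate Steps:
J(E) = 12 - 2*E
z(x) = 1/(2*x)
B = -7874/7 (B = (-41 + (-21 - 12)/(10 - 17))*31 = (-41 - 33/(-7))*31 = (-41 - 33*(-⅐))*31 = (-41 + 33/7)*31 = -254/7*31 = -7874/7 ≈ -1124.9)
1/(z(J(Y(1, 0))) + B) = 1/(1/(2*(12 - 2*0)) - 7874/7) = 1/(1/(2*(12 + 0)) - 7874/7) = 1/((½)/12 - 7874/7) = 1/((½)*(1/12) - 7874/7) = 1/(1/24 - 7874/7) = 1/(-188969/168) = -168/188969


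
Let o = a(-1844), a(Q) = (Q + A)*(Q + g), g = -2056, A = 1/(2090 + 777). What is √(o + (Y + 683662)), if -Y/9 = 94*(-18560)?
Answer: √193795777204858/2867 ≈ 4855.6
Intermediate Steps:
A = 1/2867 ≈ 0.00034880
a(Q) = (-2056 + Q)*(1/2867 + Q) (a(Q) = (Q + 1/2867)*(Q - 2056) = (1/2867 + Q)*(-2056 + Q) = (-2056 + Q)*(1/2867 + Q))
Y = 15701760 (Y = -846*(-18560) = -9*(-1744640) = 15701760)
o = 20618313300/2867 (o = -2056/2867 + (-1844)² - 5894551/2867*(-1844) = -2056/2867 + 3400336 + 10869552044/2867 = 20618313300/2867 ≈ 7.1916e+6)
√(o + (Y + 683662)) = √(20618313300/2867 + (15701760 + 683662)) = √(20618313300/2867 + 16385422) = √(67595318174/2867) = √193795777204858/2867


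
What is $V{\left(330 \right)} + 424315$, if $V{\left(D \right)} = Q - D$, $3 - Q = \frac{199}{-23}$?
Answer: $\frac{9751923}{23} \approx 4.24 \cdot 10^{5}$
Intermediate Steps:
$Q = \frac{268}{23}$ ($Q = 3 - \frac{199}{-23} = 3 - 199 \left(- \frac{1}{23}\right) = 3 - - \frac{199}{23} = 3 + \frac{199}{23} = \frac{268}{23} \approx 11.652$)
$V{\left(D \right)} = \frac{268}{23} - D$
$V{\left(330 \right)} + 424315 = \left(\frac{268}{23} - 330\right) + 424315 = - \frac{7322}{23} + 424315 = \frac{9751923}{23}$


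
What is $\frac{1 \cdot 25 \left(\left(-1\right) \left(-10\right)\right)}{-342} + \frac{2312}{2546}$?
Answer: $\frac{2029}{11457} \approx 0.1771$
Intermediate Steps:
$\frac{1 \cdot 25 \left(\left(-1\right) \left(-10\right)\right)}{-342} + \frac{2312}{2546} = 25 \cdot 10 \left(- \frac{1}{342}\right) + 2312 \cdot \frac{1}{2546} = 250 \left(- \frac{1}{342}\right) + \frac{1156}{1273} = - \frac{125}{171} + \frac{1156}{1273} = \frac{2029}{11457}$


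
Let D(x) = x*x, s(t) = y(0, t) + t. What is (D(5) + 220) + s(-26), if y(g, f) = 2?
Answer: 221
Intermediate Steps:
s(t) = 2 + t
D(x) = x²
(D(5) + 220) + s(-26) = (5² + 220) + (2 - 26) = (25 + 220) - 24 = 245 - 24 = 221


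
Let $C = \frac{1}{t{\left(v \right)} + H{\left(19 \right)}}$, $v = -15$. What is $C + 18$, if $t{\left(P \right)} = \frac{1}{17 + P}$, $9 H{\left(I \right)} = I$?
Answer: $\frac{864}{47} \approx 18.383$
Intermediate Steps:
$H{\left(I \right)} = \frac{I}{9}$
$C = \frac{18}{47}$ ($C = \frac{1}{\frac{1}{17 - 15} + \frac{1}{9} \cdot 19} = \frac{1}{\frac{1}{2} + \frac{19}{9}} = \frac{1}{\frac{47}{18}} = \frac{18}{47} \approx 0.38298$)
$C + 18 = \frac{18}{47} + 18 = \frac{864}{47}$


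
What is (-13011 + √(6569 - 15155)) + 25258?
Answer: 12247 + 9*I*√106 ≈ 12247.0 + 92.661*I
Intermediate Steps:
(-13011 + √(6569 - 15155)) + 25258 = (-13011 + √(-8586)) + 25258 = (-13011 + 9*I*√106) + 25258 = 12247 + 9*I*√106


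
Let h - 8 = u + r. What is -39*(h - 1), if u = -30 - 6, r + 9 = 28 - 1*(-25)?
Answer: -585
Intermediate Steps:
r = 44 (r = -9 + (28 - 1*(-25)) = -9 + (28 + 25) = -9 + 53 = 44)
u = -36
h = 16 (h = 8 + (-36 + 44) = 8 + 8 = 16)
-39*(h - 1) = -39*(16 - 1) = -39*15 = -585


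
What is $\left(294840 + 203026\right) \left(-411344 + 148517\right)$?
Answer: $-130852627182$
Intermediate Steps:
$\left(294840 + 203026\right) \left(-411344 + 148517\right) = 497866 \left(-262827\right) = -130852627182$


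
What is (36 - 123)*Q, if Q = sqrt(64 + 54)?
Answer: -87*sqrt(118) ≈ -945.06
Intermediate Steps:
Q = sqrt(118) ≈ 10.863
(36 - 123)*Q = (36 - 123)*sqrt(118) = -87*sqrt(118)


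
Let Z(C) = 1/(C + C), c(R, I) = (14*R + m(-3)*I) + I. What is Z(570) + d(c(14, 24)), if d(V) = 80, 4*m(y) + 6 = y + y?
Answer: 91201/1140 ≈ 80.001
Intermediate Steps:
m(y) = -3/2 + y/2 (m(y) = -3/2 + (y + y)/4 = -3/2 + (2*y)/4 = -3/2 + y/2)
c(R, I) = -2*I + 14*R (c(R, I) = (14*R + (-3/2 + (½)*(-3))*I) + I = (14*R + (-3/2 - 3/2)*I) + I = (14*R - 3*I) + I = (-3*I + 14*R) + I = -2*I + 14*R)
Z(C) = 1/(2*C)
Z(570) + d(c(14, 24)) = (½)/570 + 80 = (½)*(1/570) + 80 = 1/1140 + 80 = 91201/1140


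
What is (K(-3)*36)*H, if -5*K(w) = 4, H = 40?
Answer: -1152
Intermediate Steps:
K(w) = -4/5 (K(w) = -1/5*4 = -4/5)
(K(-3)*36)*H = -4/5*36*40 = -144/5*40 = -1152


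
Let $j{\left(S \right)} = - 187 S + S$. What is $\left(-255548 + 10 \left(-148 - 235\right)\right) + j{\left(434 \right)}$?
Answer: $-340102$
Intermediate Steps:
$j{\left(S \right)} = - 186 S$
$\left(-255548 + 10 \left(-148 - 235\right)\right) + j{\left(434 \right)} = \left(-255548 + 10 \left(-148 - 235\right)\right) - 80724 = \left(-255548 + 10 \left(-383\right)\right) - 80724 = \left(-255548 - 3830\right) - 80724 = -259378 - 80724 = -340102$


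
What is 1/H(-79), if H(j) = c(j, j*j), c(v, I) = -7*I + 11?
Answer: -1/43676 ≈ -2.2896e-5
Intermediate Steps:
c(v, I) = 11 - 7*I
H(j) = 11 - 7*j² (H(j) = 11 - 7*j*j = 11 - 7*j²)
1/H(-79) = 1/(11 - 7*(-79)²) = 1/(11 - 7*6241) = 1/(11 - 43687) = 1/(-43676) = -1/43676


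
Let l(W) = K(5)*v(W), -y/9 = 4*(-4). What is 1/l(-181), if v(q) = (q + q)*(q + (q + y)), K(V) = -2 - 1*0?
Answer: -1/157832 ≈ -6.3359e-6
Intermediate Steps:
y = 144 (y = -36*(-4) = -9*(-16) = 144)
K(V) = -2 (K(V) = -2 + 0 = -2)
v(q) = 2*q*(144 + 2*q) (v(q) = (q + q)*(q + (q + 144)) = (2*q)*(q + (144 + q)) = (2*q)*(144 + 2*q) = 2*q*(144 + 2*q))
l(W) = -8*W*(72 + W)
1/l(-181) = 1/(-8*(-181)*(72 - 181)) = 1/(-8*(-181)*(-109)) = 1/(-157832) = -1/157832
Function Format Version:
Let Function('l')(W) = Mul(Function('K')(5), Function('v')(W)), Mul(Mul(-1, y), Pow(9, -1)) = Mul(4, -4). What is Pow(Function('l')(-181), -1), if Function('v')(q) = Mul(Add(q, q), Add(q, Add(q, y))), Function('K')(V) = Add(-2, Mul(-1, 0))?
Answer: Rational(-1, 157832) ≈ -6.3359e-6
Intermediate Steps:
y = 144 (y = Mul(-9, Mul(4, -4)) = Mul(-9, -16) = 144)
Function('K')(V) = -2 (Function('K')(V) = Add(-2, 0) = -2)
Function('v')(q) = Mul(2, q, Add(144, Mul(2, q))) (Function('v')(q) = Mul(Add(q, q), Add(q, Add(q, 144))) = Mul(Mul(2, q), Add(q, Add(144, q))) = Mul(Mul(2, q), Add(144, Mul(2, q))) = Mul(2, q, Add(144, Mul(2, q))))
Function('l')(W) = Mul(-8, W, Add(72, W)) (Function('l')(W) = Mul(-2, Mul(4, W, Add(72, W))) = Mul(-8, W, Add(72, W)))
Pow(Function('l')(-181), -1) = Pow(Mul(-8, -181, Add(72, -181)), -1) = Pow(Mul(-8, -181, -109), -1) = Pow(-157832, -1) = Rational(-1, 157832)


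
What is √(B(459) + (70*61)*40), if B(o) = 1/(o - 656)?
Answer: √6628577003/197 ≈ 413.28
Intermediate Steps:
B(o) = 1/(-656 + o)
√(B(459) + (70*61)*40) = √(1/(-656 + 459) + (70*61)*40) = √(1/(-197) + 4270*40) = √(-1/197 + 170800) = √(33647599/197) = √6628577003/197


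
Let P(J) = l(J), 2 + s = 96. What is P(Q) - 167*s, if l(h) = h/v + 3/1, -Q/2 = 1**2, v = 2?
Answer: -15696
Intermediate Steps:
Q = -2 (Q = -2*1**2 = -2*1 = -2)
l(h) = 3 + h/2 (l(h) = h/2 + 3/1 = h*(1/2) + 3*1 = h/2 + 3 = 3 + h/2)
s = 94 (s = -2 + 96 = 94)
P(J) = 3 + J/2
P(Q) - 167*s = (3 + (1/2)*(-2)) - 167*94 = (3 - 1) - 15698 = 2 - 15698 = -15696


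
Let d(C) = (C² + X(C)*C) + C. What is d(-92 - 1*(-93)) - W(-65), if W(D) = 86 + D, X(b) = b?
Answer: -18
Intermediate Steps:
d(C) = C + 2*C² (d(C) = (C² + C*C) + C = (C² + C²) + C = 2*C² + C = C + 2*C²)
d(-92 - 1*(-93)) - W(-65) = (-92 - 1*(-93))*(1 + 2*(-92 - 1*(-93))) - (86 - 65) = (-92 + 93)*(1 + 2*(-92 + 93)) - 1*21 = 1*(1 + 2*1) - 21 = 1*(1 + 2) - 21 = 1*3 - 21 = 3 - 21 = -18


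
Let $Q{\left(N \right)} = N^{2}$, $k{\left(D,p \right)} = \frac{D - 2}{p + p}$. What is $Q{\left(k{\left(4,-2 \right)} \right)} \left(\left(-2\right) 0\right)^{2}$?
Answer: $0$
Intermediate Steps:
$k{\left(D,p \right)} = \frac{-2 + D}{2 p}$
$Q{\left(k{\left(4,-2 \right)} \right)} \left(\left(-2\right) 0\right)^{2} = \left(\frac{-2 + 4}{2 \left(-2\right)}\right)^{2} \left(\left(-2\right) 0\right)^{2} = \left(\frac{1}{2} \left(- \frac{1}{2}\right) 2\right)^{2} \cdot 0^{2} = \left(- \frac{1}{2}\right)^{2} \cdot 0 = \frac{1}{4} \cdot 0 = 0$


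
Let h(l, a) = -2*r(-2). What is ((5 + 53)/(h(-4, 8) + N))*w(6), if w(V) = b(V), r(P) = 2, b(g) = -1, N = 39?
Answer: -58/35 ≈ -1.6571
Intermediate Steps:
w(V) = -1
h(l, a) = -4 (h(l, a) = -2*2 = -4)
((5 + 53)/(h(-4, 8) + N))*w(6) = ((5 + 53)/(-4 + 39))*(-1) = (58/35)*(-1) = -58/35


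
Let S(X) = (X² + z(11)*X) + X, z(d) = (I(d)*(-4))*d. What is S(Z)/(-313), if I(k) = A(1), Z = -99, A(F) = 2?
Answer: -18414/313 ≈ -58.831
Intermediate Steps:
I(k) = 2
z(d) = -8*d (z(d) = (2*(-4))*d = -8*d)
S(X) = X² - 87*X (S(X) = (X² + (-8*11)*X) + X = (X² - 88*X) + X = X² - 87*X)
S(Z)/(-313) = -99*(-87 - 99)/(-313) = -99*(-186)*(-1/313) = 18414*(-1/313) = -18414/313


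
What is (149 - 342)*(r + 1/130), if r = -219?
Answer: 5494517/130 ≈ 42266.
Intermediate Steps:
(149 - 342)*(r + 1/130) = (149 - 342)*(-219 + 1/130) = -193*(-219 + 1/130) = -193*(-28469/130) = 5494517/130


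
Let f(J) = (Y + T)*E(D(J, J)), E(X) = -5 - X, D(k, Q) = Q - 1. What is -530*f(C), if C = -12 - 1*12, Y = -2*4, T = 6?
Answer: 21200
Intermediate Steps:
D(k, Q) = -1 + Q
Y = -8
C = -24 (C = -12 - 12 = -24)
f(J) = 8 + 2*J (f(J) = (-8 + 6)*(-5 - (-1 + J)) = -2*(-5 + (1 - J)) = -2*(-4 - J) = 8 + 2*J)
-530*f(C) = -530*(8 + 2*(-24)) = -530*(8 - 48) = -530*(-40) = 21200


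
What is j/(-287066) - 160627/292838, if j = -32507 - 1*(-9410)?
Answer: -756670598/1616612179 ≈ -0.46806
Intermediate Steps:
j = -23097 (j = -32507 + 9410 = -23097)
j/(-287066) - 160627/292838 = -23097/(-287066) - 160627/292838 = -23097*(-1/287066) - 160627*1/292838 = 23097/287066 - 160627/292838 = -756670598/1616612179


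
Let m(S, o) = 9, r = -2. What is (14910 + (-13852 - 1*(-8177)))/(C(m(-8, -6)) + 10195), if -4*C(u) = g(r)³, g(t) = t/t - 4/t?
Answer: 36940/40753 ≈ 0.90644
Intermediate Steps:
g(t) = 1 - 4/t
C(u) = -27/4 (C(u) = -(-(-4 - 2)³/8)/4 = -(-½*(-6))³/4 = -¼*3³ = -¼*27 = -27/4)
(14910 + (-13852 - 1*(-8177)))/(C(m(-8, -6)) + 10195) = (14910 + (-13852 - 1*(-8177)))/(-27/4 + 10195) = (14910 + (-13852 + 8177))/(40753/4) = (14910 - 5675)*(4/40753) = 9235*(4/40753) = 36940/40753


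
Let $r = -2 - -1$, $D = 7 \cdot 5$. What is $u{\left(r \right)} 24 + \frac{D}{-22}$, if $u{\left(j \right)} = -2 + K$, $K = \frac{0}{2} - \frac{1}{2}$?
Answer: $- \frac{1355}{22} \approx -61.591$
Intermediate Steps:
$D = 35$
$K = - \frac{1}{2}$ ($K = 0 \cdot \frac{1}{2} - \frac{1}{2} = 0 - \frac{1}{2} = - \frac{1}{2} \approx -0.5$)
$r = -1$ ($r = -2 + 1 = -1$)
$u{\left(j \right)} = - \frac{5}{2}$ ($u{\left(j \right)} = -2 - \frac{1}{2} = - \frac{5}{2}$)
$u{\left(r \right)} 24 + \frac{D}{-22} = \left(- \frac{5}{2}\right) 24 + \frac{35}{-22} = -60 + 35 \left(- \frac{1}{22}\right) = -60 - \frac{35}{22} = - \frac{1355}{22}$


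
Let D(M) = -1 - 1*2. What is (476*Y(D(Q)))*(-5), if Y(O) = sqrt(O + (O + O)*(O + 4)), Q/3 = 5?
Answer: -7140*I ≈ -7140.0*I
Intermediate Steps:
Q = 15 (Q = 3*5 = 15)
D(M) = -3 (D(M) = -1 - 2 = -3)
Y(O) = sqrt(O + 2*O*(4 + O)) (Y(O) = sqrt(O + (2*O)*(4 + O)) = sqrt(O + 2*O*(4 + O)))
(476*Y(D(Q)))*(-5) = (476*sqrt(-3*(9 + 2*(-3))))*(-5) = (476*sqrt(-3*(9 - 6)))*(-5) = (476*sqrt(-3*3))*(-5) = (476*sqrt(-9))*(-5) = (476*(3*I))*(-5) = (1428*I)*(-5) = -7140*I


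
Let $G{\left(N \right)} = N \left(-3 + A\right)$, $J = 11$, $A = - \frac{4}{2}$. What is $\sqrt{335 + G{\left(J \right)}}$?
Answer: $2 \sqrt{70} \approx 16.733$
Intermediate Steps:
$A = -2$ ($A = \left(-4\right) \frac{1}{2} = -2$)
$G{\left(N \right)} = - 5 N$ ($G{\left(N \right)} = N \left(-3 - 2\right) = N \left(-5\right) = - 5 N$)
$\sqrt{335 + G{\left(J \right)}} = \sqrt{335 - 55} = \sqrt{280} = 2 \sqrt{70}$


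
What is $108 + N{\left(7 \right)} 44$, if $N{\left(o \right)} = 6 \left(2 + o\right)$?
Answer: $2484$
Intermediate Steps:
$N{\left(o \right)} = 12 + 6 o$
$108 + N{\left(7 \right)} 44 = 108 + \left(12 + 6 \cdot 7\right) 44 = 108 + \left(12 + 42\right) 44 = 108 + 54 \cdot 44 = 108 + 2376 = 2484$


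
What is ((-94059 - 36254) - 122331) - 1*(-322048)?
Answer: 69404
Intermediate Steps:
((-94059 - 36254) - 122331) - 1*(-322048) = (-130313 - 122331) + 322048 = -252644 + 322048 = 69404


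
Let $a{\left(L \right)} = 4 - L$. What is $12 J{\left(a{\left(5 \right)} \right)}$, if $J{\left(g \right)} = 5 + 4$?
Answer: $108$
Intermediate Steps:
$J{\left(g \right)} = 9$
$12 J{\left(a{\left(5 \right)} \right)} = 12 \cdot 9 = 108$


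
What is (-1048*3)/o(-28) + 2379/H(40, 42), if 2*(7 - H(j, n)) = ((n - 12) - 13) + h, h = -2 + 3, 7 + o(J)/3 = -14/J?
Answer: -26735/26 ≈ -1028.3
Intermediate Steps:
o(J) = -21 - 42/J (o(J) = -21 + 3*(-14/J) = -21 - 42/J)
h = 1
H(j, n) = 19 - n/2 (H(j, n) = 7 - (((n - 12) - 13) + 1)/2 = 7 - (((-12 + n) - 13) + 1)/2 = 7 - ((-25 + n) + 1)/2 = 7 - (-24 + n)/2 = 7 + (12 - n/2) = 19 - n/2)
(-1048*3)/o(-28) + 2379/H(40, 42) = (-1048*3)/(-21 - 42/(-28)) + 2379/(19 - ½*42) = -3144/(-21 - 42*(-1/28)) + 2379/(19 - 21) = -3144/(-21 + 3/2) + 2379/(-2) = -3144/(-39/2) + 2379*(-½) = -3144*(-2/39) - 2379/2 = 2096/13 - 2379/2 = -26735/26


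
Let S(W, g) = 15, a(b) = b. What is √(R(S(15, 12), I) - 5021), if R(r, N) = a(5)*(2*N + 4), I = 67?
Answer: I*√4331 ≈ 65.81*I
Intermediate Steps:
R(r, N) = 20 + 10*N (R(r, N) = 5*(2*N + 4) = 5*(4 + 2*N) = 20 + 10*N)
√(R(S(15, 12), I) - 5021) = √((20 + 10*67) - 5021) = √((20 + 670) - 5021) = √(690 - 5021) = √(-4331) = I*√4331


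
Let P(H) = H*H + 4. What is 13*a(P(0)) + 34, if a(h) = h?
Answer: 86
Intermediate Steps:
P(H) = 4 + H**2 (P(H) = H**2 + 4 = 4 + H**2)
13*a(P(0)) + 34 = 13*(4 + 0**2) + 34 = 13*(4 + 0) + 34 = 13*4 + 34 = 52 + 34 = 86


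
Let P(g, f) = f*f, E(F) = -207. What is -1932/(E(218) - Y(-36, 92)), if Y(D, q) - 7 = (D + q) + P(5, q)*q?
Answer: 966/389479 ≈ 0.0024802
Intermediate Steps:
P(g, f) = f²
Y(D, q) = 7 + D + q + q³ (Y(D, q) = 7 + ((D + q) + q²*q) = 7 + ((D + q) + q³) = 7 + (D + q + q³) = 7 + D + q + q³)
-1932/(E(218) - Y(-36, 92)) = -1932/(-207 - (7 - 36 + 92 + 92³)) = -1932/(-207 - (7 - 36 + 92 + 778688)) = -1932/(-207 - 1*778751) = -1932/(-207 - 778751) = -1932/(-778958) = -1932*(-1/778958) = 966/389479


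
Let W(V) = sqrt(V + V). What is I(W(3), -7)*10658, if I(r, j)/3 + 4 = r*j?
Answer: -127896 - 223818*sqrt(6) ≈ -6.7614e+5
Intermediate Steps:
W(V) = sqrt(2)*sqrt(V) (W(V) = sqrt(2*V) = sqrt(2)*sqrt(V))
I(r, j) = -12 + 3*j*r (I(r, j) = -12 + 3*(r*j) = -12 + 3*(j*r) = -12 + 3*j*r)
I(W(3), -7)*10658 = (-12 + 3*(-7)*(sqrt(2)*sqrt(3)))*10658 = (-12 + 3*(-7)*sqrt(6))*10658 = (-12 - 21*sqrt(6))*10658 = -127896 - 223818*sqrt(6)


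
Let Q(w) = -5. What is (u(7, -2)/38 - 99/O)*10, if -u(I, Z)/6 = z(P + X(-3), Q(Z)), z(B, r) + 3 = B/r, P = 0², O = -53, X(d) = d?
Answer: 22626/1007 ≈ 22.469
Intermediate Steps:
P = 0
z(B, r) = -3 + B/r
u(I, Z) = 72/5 (u(I, Z) = -6*(-3 + (0 - 3)/(-5)) = -6*(-3 - 3*(-⅕)) = -6*(-3 + ⅗) = -6*(-12/5) = 72/5)
(u(7, -2)/38 - 99/O)*10 = ((72/5)/38 - 99/(-53))*10 = ((72/5)*(1/38) - 99*(-1/53))*10 = (36/95 + 99/53)*10 = (11313/5035)*10 = 22626/1007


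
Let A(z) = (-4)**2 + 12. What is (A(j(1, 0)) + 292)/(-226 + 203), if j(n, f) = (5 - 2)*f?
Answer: -320/23 ≈ -13.913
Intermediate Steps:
j(n, f) = 3*f
A(z) = 28 (A(z) = 16 + 12 = 28)
(A(j(1, 0)) + 292)/(-226 + 203) = (28 + 292)/(-226 + 203) = 320/(-23) = 320*(-1/23) = -320/23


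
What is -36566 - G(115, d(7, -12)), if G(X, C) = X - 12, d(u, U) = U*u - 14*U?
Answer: -36669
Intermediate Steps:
d(u, U) = -14*U + U*u
G(X, C) = -12 + X
-36566 - G(115, d(7, -12)) = -36566 - (-12 + 115) = -36566 - 1*103 = -36566 - 103 = -36669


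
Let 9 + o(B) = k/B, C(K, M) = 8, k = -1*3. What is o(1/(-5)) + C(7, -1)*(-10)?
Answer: -74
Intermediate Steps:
k = -3
o(B) = -9 - 3/B
o(1/(-5)) + C(7, -1)*(-10) = (-9 - 3/(1/(-5))) + 8*(-10) = (-9 - 3/(-1/5)) - 80 = (-9 - 3*(-5)) - 80 = (-9 + 15) - 80 = 6 - 80 = -74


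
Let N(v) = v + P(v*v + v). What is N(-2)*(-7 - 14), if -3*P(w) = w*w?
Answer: 70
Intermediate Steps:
P(w) = -w²/3 (P(w) = -w*w/3 = -w²/3)
N(v) = v - (v + v²)²/3 (N(v) = v - (v*v + v)²/3 = v - (v² + v)²/3 = v - (v + v²)²/3)
N(-2)*(-7 - 14) = ((⅓)*(-2)*(3 - 1*(-2)*(1 - 2)²))*(-7 - 14) = ((⅓)*(-2)*(3 - 1*(-2)*(-1)²))*(-21) = ((⅓)*(-2)*(3 - 1*(-2)*1))*(-21) = ((⅓)*(-2)*(3 + 2))*(-21) = ((⅓)*(-2)*5)*(-21) = -10/3*(-21) = 70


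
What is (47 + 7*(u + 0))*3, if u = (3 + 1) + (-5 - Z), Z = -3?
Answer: 183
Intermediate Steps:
u = 2 (u = (3 + 1) + (-5 - 1*(-3)) = 4 + (-5 + 3) = 4 - 2 = 2)
(47 + 7*(u + 0))*3 = (47 + 7*(2 + 0))*3 = (47 + 7*2)*3 = (47 + 14)*3 = 61*3 = 183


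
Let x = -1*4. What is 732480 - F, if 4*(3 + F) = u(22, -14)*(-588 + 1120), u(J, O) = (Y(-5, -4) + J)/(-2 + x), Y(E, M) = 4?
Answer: 2199178/3 ≈ 7.3306e+5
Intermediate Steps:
x = -4
u(J, O) = -⅔ - J/6 (u(J, O) = (4 + J)/(-2 - 4) = (4 + J)/(-6) = (4 + J)*(-⅙) = -⅔ - J/6)
F = -1738/3 (F = -3 + ((-⅔ - ⅙*22)*(-588 + 1120))/4 = -3 + ((-⅔ - 11/3)*532)/4 = -3 + (-13/3*532)/4 = -3 + (¼)*(-6916/3) = -3 - 1729/3 = -1738/3 ≈ -579.33)
732480 - F = 732480 - 1*(-1738/3) = 732480 + 1738/3 = 2199178/3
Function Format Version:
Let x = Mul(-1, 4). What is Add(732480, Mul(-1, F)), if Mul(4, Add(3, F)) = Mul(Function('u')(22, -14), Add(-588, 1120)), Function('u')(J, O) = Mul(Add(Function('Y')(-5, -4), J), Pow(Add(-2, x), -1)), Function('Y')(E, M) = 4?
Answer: Rational(2199178, 3) ≈ 7.3306e+5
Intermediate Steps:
x = -4
Function('u')(J, O) = Add(Rational(-2, 3), Mul(Rational(-1, 6), J)) (Function('u')(J, O) = Mul(Add(4, J), Pow(Add(-2, -4), -1)) = Mul(Add(4, J), Pow(-6, -1)) = Mul(Add(4, J), Rational(-1, 6)) = Add(Rational(-2, 3), Mul(Rational(-1, 6), J)))
F = Rational(-1738, 3) (F = Add(-3, Mul(Rational(1, 4), Mul(Add(Rational(-2, 3), Mul(Rational(-1, 6), 22)), Add(-588, 1120)))) = Add(-3, Mul(Rational(1, 4), Mul(Add(Rational(-2, 3), Rational(-11, 3)), 532))) = Add(-3, Mul(Rational(1, 4), Mul(Rational(-13, 3), 532))) = Add(-3, Mul(Rational(1, 4), Rational(-6916, 3))) = Add(-3, Rational(-1729, 3)) = Rational(-1738, 3) ≈ -579.33)
Add(732480, Mul(-1, F)) = Add(732480, Mul(-1, Rational(-1738, 3))) = Add(732480, Rational(1738, 3)) = Rational(2199178, 3)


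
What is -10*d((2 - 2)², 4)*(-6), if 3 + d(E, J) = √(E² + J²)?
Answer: 60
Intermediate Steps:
d(E, J) = -3 + √(E² + J²)
-10*d((2 - 2)², 4)*(-6) = -10*(-3 + √(((2 - 2)²)² + 4²))*(-6) = -10*(-3 + √((0²)² + 16))*(-6) = -10*(-3 + √(0² + 16))*(-6) = -10*(-3 + √(0 + 16))*(-6) = -10*(-3 + √16)*(-6) = -10*(-3 + 4)*(-6) = -10*1*(-6) = -10*(-6) = 60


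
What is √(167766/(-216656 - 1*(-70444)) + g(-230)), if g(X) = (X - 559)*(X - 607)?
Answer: 5*√141178233075726/73106 ≈ 812.64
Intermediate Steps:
g(X) = (-607 + X)*(-559 + X) (g(X) = (-559 + X)*(-607 + X) = (-607 + X)*(-559 + X))
√(167766/(-216656 - 1*(-70444)) + g(-230)) = √(167766/(-216656 - 1*(-70444)) + (339313 + (-230)² - 1166*(-230))) = √(167766/(-216656 + 70444) + (339313 + 52900 + 268180)) = √(167766/(-146212) + 660393) = √(167766*(-1/146212) + 660393) = √(-83883/73106 + 660393) = √(48278606775/73106) = 5*√141178233075726/73106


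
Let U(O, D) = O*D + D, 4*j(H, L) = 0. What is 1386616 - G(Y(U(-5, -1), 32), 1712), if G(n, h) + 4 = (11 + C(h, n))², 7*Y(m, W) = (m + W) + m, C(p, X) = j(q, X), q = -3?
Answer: 1386499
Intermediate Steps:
j(H, L) = 0 (j(H, L) = (¼)*0 = 0)
C(p, X) = 0
U(O, D) = D + D*O (U(O, D) = D*O + D = D + D*O)
Y(m, W) = W/7 + 2*m/7 (Y(m, W) = ((m + W) + m)/7 = ((W + m) + m)/7 = (W + 2*m)/7 = W/7 + 2*m/7)
G(n, h) = 117 (G(n, h) = -4 + (11 + 0)² = -4 + 11² = -4 + 121 = 117)
1386616 - G(Y(U(-5, -1), 32), 1712) = 1386616 - 1*117 = 1386616 - 117 = 1386499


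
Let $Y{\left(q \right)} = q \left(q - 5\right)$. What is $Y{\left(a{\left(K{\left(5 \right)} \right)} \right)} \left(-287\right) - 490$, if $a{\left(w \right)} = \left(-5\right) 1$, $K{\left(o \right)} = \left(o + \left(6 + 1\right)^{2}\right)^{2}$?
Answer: $-14840$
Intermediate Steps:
$K{\left(o \right)} = \left(49 + o\right)^{2}$ ($K{\left(o \right)} = \left(o + 7^{2}\right)^{2} = \left(o + 49\right)^{2} = \left(49 + o\right)^{2}$)
$a{\left(w \right)} = -5$
$Y{\left(q \right)} = q \left(-5 + q\right)$
$Y{\left(a{\left(K{\left(5 \right)} \right)} \right)} \left(-287\right) - 490 = - 5 \left(-5 - 5\right) \left(-287\right) - 490 = \left(-5\right) \left(-10\right) \left(-287\right) - 490 = 50 \left(-287\right) - 490 = -14350 - 490 = -14840$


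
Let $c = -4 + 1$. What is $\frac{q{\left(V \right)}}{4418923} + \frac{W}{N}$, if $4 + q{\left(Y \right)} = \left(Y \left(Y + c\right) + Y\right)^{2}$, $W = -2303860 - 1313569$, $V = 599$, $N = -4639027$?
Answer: $\frac{593254319999255302}{20499503107921} \approx 28940.0$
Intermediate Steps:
$c = -3$
$W = -3617429$
$q{\left(Y \right)} = -4 + \left(Y + Y \left(-3 + Y\right)\right)^{2}$ ($q{\left(Y \right)} = -4 + \left(Y \left(Y - 3\right) + Y\right)^{2} = -4 + \left(Y \left(-3 + Y\right) + Y\right)^{2} = -4 + \left(Y + Y \left(-3 + Y\right)\right)^{2}$)
$\frac{q{\left(V \right)}}{4418923} + \frac{W}{N} = \frac{-4 + 599^{2} \left(-2 + 599\right)^{2}}{4418923} - \frac{3617429}{-4639027} = \left(-4 + 358801 \cdot 597^{2}\right) \frac{1}{4418923} - - \frac{3617429}{4639027} = \left(-4 + 358801 \cdot 356409\right) \frac{1}{4418923} + \frac{3617429}{4639027} = \left(-4 + 127879905609\right) \frac{1}{4418923} + \frac{3617429}{4639027} = 127879905605 \cdot \frac{1}{4418923} + \frac{3617429}{4639027} = \frac{127879905605}{4418923} + \frac{3617429}{4639027} = \frac{593254319999255302}{20499503107921}$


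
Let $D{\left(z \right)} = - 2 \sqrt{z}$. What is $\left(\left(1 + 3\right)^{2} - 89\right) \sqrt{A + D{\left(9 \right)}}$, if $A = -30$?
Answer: $- 438 i \approx - 438.0 i$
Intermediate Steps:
$\left(\left(1 + 3\right)^{2} - 89\right) \sqrt{A + D{\left(9 \right)}} = \left(\left(1 + 3\right)^{2} - 89\right) \sqrt{-30 - 2 \sqrt{9}} = \left(4^{2} - 89\right) \sqrt{-30 - 6} = \left(16 - 89\right) \sqrt{-30 - 6} = - 73 \sqrt{-36} = - 73 \cdot 6 i = - 438 i$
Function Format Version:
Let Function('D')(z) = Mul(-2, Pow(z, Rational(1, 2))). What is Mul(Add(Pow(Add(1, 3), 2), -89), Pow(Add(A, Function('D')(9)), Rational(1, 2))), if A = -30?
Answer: Mul(-438, I) ≈ Mul(-438.00, I)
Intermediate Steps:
Mul(Add(Pow(Add(1, 3), 2), -89), Pow(Add(A, Function('D')(9)), Rational(1, 2))) = Mul(Add(Pow(Add(1, 3), 2), -89), Pow(Add(-30, Mul(-2, Pow(9, Rational(1, 2)))), Rational(1, 2))) = Mul(Add(Pow(4, 2), -89), Pow(Add(-30, Mul(-2, 3)), Rational(1, 2))) = Mul(Add(16, -89), Pow(Add(-30, -6), Rational(1, 2))) = Mul(-73, Pow(-36, Rational(1, 2))) = Mul(-73, Mul(6, I)) = Mul(-438, I)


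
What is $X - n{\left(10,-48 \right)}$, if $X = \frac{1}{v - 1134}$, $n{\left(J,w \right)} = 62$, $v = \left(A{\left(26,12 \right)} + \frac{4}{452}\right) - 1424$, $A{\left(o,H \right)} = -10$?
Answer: $- \frac{17991459}{290183} \approx -62.0$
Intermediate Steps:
$v = - \frac{162041}{113}$ ($v = \left(-10 + \frac{4}{452}\right) - 1424 = \left(-10 + 4 \cdot \frac{1}{452}\right) - 1424 = \left(-10 + \frac{1}{113}\right) - 1424 = - \frac{1129}{113} - 1424 = - \frac{162041}{113} \approx -1434.0$)
$X = - \frac{113}{290183}$ ($X = \frac{1}{- \frac{162041}{113} - 1134} = \frac{1}{- \frac{290183}{113}} = - \frac{113}{290183} \approx -0.00038941$)
$X - n{\left(10,-48 \right)} = - \frac{113}{290183} - 62 = - \frac{17991459}{290183}$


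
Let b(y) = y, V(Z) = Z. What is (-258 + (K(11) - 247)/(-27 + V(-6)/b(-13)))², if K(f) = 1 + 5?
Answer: 7374859129/119025 ≈ 61961.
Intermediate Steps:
K(f) = 6
(-258 + (K(11) - 247)/(-27 + V(-6)/b(-13)))² = (-258 + (6 - 247)/(-27 - 6/(-13)))² = (-258 - 241/(-27 - 6*(-1/13)))² = (-258 - 241/(-27 + 6/13))² = (-258 - 241/(-345/13))² = (-258 - 241*(-13/345))² = (-258 + 3133/345)² = (-85877/345)² = 7374859129/119025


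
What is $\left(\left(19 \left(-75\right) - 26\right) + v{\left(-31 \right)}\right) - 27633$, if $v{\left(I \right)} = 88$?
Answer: $-28996$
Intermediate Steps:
$\left(\left(19 \left(-75\right) - 26\right) + v{\left(-31 \right)}\right) - 27633 = \left(\left(19 \left(-75\right) - 26\right) + 88\right) - 27633 = \left(\left(-1425 - 26\right) + 88\right) - 27633 = \left(-1451 + 88\right) - 27633 = -1363 - 27633 = -28996$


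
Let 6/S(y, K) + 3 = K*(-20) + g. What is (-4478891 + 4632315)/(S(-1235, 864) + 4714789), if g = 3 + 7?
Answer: 2650092752/81438550391 ≈ 0.032541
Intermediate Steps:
g = 10
S(y, K) = 6/(7 - 20*K) (S(y, K) = 6/(-3 + (K*(-20) + 10)) = 6/(-3 + (-20*K + 10)) = 6/(-3 + (10 - 20*K)) = 6/(7 - 20*K))
(-4478891 + 4632315)/(S(-1235, 864) + 4714789) = (-4478891 + 4632315)/(-6/(-7 + 20*864) + 4714789) = 153424/(-6/(-7 + 17280) + 4714789) = 153424/(-6/17273 + 4714789) = 153424/(81438550391/17273) = 153424*(17273/81438550391) = 2650092752/81438550391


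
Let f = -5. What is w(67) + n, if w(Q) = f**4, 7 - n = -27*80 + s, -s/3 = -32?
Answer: 2696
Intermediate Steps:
s = 96 (s = -3*(-32) = 96)
n = 2071 (n = 7 - (-27*80 + 96) = 7 - (-2160 + 96) = 7 - 1*(-2064) = 7 + 2064 = 2071)
w(Q) = 625 (w(Q) = (-5)**4 = 625)
w(67) + n = 625 + 2071 = 2696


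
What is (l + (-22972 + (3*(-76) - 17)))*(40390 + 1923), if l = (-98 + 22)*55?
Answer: -1159249261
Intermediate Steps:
l = -4180 (l = -76*55 = -4180)
(l + (-22972 + (3*(-76) - 17)))*(40390 + 1923) = (-4180 + (-22972 + (3*(-76) - 17)))*(40390 + 1923) = (-4180 + (-22972 + (-228 - 17)))*42313 = (-4180 + (-22972 - 245))*42313 = (-4180 - 23217)*42313 = -27397*42313 = -1159249261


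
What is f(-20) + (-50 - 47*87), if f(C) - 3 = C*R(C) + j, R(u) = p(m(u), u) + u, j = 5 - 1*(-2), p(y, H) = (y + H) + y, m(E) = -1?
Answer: -3289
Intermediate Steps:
p(y, H) = H + 2*y (p(y, H) = (H + y) + y = H + 2*y)
j = 7 (j = 5 + 2 = 7)
R(u) = -2 + 2*u (R(u) = (u + 2*(-1)) + u = (u - 2) + u = (-2 + u) + u = -2 + 2*u)
f(C) = 10 + C*(-2 + 2*C) (f(C) = 3 + (C*(-2 + 2*C) + 7) = 3 + (7 + C*(-2 + 2*C)) = 10 + C*(-2 + 2*C))
f(-20) + (-50 - 47*87) = (10 + 2*(-20)*(-1 - 20)) + (-50 - 47*87) = (10 + 2*(-20)*(-21)) + (-50 - 4089) = (10 + 840) - 4139 = 850 - 4139 = -3289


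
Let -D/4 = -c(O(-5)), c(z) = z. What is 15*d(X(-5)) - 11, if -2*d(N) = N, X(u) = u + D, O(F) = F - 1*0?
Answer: 353/2 ≈ 176.50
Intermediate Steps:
O(F) = F (O(F) = F + 0 = F)
D = -20 (D = -(-4)*(-5) = -4*5 = -20)
X(u) = -20 + u (X(u) = u - 20 = -20 + u)
d(N) = -N/2
15*d(X(-5)) - 11 = 15*(-(-20 - 5)/2) - 11 = 15*(-½*(-25)) - 11 = 15*(25/2) - 11 = 375/2 - 11 = 353/2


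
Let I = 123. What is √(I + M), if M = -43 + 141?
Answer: √221 ≈ 14.866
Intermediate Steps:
M = 98
√(I + M) = √(123 + 98) = √221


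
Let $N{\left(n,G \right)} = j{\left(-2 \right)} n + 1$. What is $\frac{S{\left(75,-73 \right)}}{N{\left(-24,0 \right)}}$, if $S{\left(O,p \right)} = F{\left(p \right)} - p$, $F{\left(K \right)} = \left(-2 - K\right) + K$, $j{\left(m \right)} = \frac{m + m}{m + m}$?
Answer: $- \frac{71}{23} \approx -3.087$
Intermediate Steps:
$j{\left(m \right)} = 1$ ($j{\left(m \right)} = \frac{2 m}{2 m} = 2 m \frac{1}{2 m} = 1$)
$F{\left(K \right)} = -2$
$S{\left(O,p \right)} = -2 - p$
$N{\left(n,G \right)} = 1 + n$ ($N{\left(n,G \right)} = 1 n + 1 = n + 1 = 1 + n$)
$\frac{S{\left(75,-73 \right)}}{N{\left(-24,0 \right)}} = \frac{-2 - -73}{1 - 24} = \frac{-2 + 73}{-23} = 71 \left(- \frac{1}{23}\right) = - \frac{71}{23}$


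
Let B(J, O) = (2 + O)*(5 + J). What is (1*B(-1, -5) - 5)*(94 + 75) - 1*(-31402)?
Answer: 28529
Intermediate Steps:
(1*B(-1, -5) - 5)*(94 + 75) - 1*(-31402) = (1*(10 + 2*(-1) + 5*(-5) - 1*(-5)) - 5)*(94 + 75) - 1*(-31402) = (1*(10 - 2 - 25 + 5) - 5)*169 + 31402 = (1*(-12) - 5)*169 + 31402 = (-12 - 5)*169 + 31402 = -17*169 + 31402 = -2873 + 31402 = 28529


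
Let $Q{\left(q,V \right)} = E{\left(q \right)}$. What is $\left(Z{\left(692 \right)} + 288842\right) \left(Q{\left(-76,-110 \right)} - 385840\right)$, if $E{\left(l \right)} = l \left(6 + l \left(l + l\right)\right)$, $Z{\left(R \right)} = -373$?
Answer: $-364696356312$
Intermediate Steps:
$E{\left(l \right)} = l \left(6 + 2 l^{2}\right)$ ($E{\left(l \right)} = l \left(6 + l 2 l\right) = l \left(6 + 2 l^{2}\right)$)
$Q{\left(q,V \right)} = 2 q \left(3 + q^{2}\right)$
$\left(Z{\left(692 \right)} + 288842\right) \left(Q{\left(-76,-110 \right)} - 385840\right) = \left(-373 + 288842\right) \left(2 \left(-76\right) \left(3 + \left(-76\right)^{2}\right) - 385840\right) = 288469 \left(2 \left(-76\right) \left(3 + 5776\right) - 385840\right) = 288469 \left(2 \left(-76\right) 5779 - 385840\right) = 288469 \left(-878408 - 385840\right) = 288469 \left(-1264248\right) = -364696356312$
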